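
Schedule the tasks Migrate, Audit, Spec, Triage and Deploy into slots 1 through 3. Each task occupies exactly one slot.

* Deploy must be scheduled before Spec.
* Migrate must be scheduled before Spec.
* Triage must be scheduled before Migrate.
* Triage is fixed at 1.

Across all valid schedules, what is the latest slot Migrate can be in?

2

Precedence pushes Migrate to at least 2; downstream work caps Migrate at 2.
Migrate at 2 is achievable: Spec -> 3; Migrate -> 2; Audit -> 1; Deploy -> 1; Triage -> 1.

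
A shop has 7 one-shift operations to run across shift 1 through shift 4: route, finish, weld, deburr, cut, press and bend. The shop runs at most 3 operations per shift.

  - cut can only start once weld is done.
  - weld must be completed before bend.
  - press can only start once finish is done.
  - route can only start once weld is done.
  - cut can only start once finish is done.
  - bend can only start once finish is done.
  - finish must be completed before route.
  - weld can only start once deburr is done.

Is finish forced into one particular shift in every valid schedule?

No

finish can be shift 1 (e.g. finish in shift 1, cut in shift 3, bend in shift 3, weld in shift 2, deburr in shift 1, route in shift 3, press in shift 2) or shift 2 (e.g. cut=shift 3; press=shift 4; finish=shift 2; weld=shift 2; route=shift 3; deburr=shift 1; bend=shift 3).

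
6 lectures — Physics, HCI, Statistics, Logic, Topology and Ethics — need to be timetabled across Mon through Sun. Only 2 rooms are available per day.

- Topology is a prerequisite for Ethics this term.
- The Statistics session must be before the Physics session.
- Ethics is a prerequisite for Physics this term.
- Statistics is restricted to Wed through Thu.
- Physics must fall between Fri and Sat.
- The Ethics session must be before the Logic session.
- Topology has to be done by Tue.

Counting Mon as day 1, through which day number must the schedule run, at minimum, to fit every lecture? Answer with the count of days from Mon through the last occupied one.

The precedence chain requires at least 3 distinct days.
With at most 2 per day and 6 lectures, at least 3 days are needed.
Physics can't be placed before Fri — that is day 5 counting from Mon — so the schedule must run through at least 5 days.
5 works (last occupied day: Fri): for example Logic=Wed, Ethics=Tue, Topology=Mon, Statistics=Wed, Physics=Fri, HCI=Mon.

5 days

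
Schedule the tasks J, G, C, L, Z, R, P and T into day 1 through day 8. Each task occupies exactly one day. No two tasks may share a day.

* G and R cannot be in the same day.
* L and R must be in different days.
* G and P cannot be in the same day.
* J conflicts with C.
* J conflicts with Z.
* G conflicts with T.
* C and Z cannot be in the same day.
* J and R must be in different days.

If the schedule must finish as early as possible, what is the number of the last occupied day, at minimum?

day 8

With at most 1 per day and 8 tasks, at least 8 days are needed.
8 works (last occupied day: day 8): for example T=day 8, G=day 2, L=day 4, P=day 7, R=day 6, C=day 3, Z=day 5, J=day 1.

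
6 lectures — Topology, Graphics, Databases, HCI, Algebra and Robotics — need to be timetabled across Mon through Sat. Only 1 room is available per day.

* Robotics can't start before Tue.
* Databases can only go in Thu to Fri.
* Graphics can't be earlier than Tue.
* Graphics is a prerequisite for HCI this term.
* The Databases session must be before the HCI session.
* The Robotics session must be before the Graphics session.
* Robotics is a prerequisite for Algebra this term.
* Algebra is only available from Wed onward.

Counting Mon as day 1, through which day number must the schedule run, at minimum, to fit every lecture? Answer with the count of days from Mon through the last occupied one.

The precedence chain requires at least 3 distinct days.
With at most 1 per day and 6 lectures, at least 6 days are needed.
Propagating the time windows through the other constraints, HCI can't land before Fri — that is day 5 counting from Mon — so the schedule must run through at least 5 days.
6 works (last occupied day: Sat): for example Graphics=Fri; Algebra=Wed; Databases=Thu; HCI=Sat; Robotics=Tue; Topology=Mon.

6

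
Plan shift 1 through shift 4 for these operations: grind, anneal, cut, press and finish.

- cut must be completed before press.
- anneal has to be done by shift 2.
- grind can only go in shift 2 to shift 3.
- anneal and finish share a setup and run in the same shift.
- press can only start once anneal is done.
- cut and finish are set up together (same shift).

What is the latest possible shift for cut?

shift 2

Cut must be in the same shift as anneal, which can't be after shift 2, so cut is at most shift 2.
cut at shift 2 is achievable: cut -> shift 2, finish -> shift 2, press -> shift 3, grind -> shift 2, anneal -> shift 2.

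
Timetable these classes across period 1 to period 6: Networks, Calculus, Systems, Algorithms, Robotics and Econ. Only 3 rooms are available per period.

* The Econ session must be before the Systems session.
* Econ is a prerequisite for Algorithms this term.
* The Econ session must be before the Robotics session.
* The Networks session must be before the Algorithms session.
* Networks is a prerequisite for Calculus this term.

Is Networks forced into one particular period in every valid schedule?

Networks can be period 1 (e.g. Networks in period 1; Calculus in period 2; Systems in period 2; Econ in period 1; Algorithms in period 2; Robotics in period 3) or period 2 (e.g. Systems -> period 2, Networks -> period 2, Robotics -> period 2, Calculus -> period 3, Econ -> period 1, Algorithms -> period 3).

No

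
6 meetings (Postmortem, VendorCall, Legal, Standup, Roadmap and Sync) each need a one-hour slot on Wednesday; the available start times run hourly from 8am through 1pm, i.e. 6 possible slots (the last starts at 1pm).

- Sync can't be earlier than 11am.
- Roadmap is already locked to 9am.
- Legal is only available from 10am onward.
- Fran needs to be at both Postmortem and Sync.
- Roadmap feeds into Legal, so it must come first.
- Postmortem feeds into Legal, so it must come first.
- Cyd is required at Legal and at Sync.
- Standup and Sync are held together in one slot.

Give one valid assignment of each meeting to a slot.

Roadmap in 9am, Postmortem in 8am, Legal in 10am, Standup in 11am, Sync in 11am, VendorCall in 8am

Checking: Postmortem(8am) before Legal(10am); Roadmap(9am) before Legal(10am); Postmortem(8am) != Sync(11am); Legal(10am) != Sync(11am); Standup = Sync = 11am; Roadmap=9am in [9am,9am]; Sync=11am in [11am,1pm]; Legal=10am in [10am,1pm].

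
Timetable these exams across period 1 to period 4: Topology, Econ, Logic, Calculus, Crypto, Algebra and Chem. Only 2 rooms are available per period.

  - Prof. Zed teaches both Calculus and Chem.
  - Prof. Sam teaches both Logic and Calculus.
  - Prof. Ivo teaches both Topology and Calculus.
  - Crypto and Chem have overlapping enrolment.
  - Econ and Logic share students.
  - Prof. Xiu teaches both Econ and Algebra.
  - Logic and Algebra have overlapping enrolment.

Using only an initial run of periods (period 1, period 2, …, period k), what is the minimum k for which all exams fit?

With at most 2 per period and 7 exams, at least 4 periods are needed.
4 works (last occupied period: period 4): for example Calculus in period 3, Econ in period 1, Algebra in period 3, Chem in period 4, Logic in period 2, Topology in period 1, Crypto in period 2.

4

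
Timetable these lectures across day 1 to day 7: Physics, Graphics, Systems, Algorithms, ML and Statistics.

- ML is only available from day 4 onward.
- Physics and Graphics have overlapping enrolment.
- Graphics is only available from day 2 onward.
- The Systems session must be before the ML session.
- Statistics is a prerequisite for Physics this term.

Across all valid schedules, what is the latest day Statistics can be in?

day 6

Downstream work caps Statistics at day 6.
Statistics at day 6 is achievable: ML -> day 4; Graphics -> day 2; Algorithms -> day 1; Physics -> day 7; Statistics -> day 6; Systems -> day 1.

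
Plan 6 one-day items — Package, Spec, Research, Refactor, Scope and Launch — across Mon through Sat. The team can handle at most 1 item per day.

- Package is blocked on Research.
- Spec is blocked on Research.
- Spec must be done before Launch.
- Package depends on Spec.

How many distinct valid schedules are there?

Splitting on Package: it can be Wed (6), Thu (14), Fri (20), Sat (20). Listing each branch's schedules as (Spec, Research, Refactor, Scope, Launch):
Package=Wed: (Tue,Mon,Thu,Fri,Sat) (Tue,Mon,Thu,Sat,Fri) (Tue,Mon,Fri,Thu,Sat) (Tue,Mon,Fri,Sat,Thu) (Tue,Mon,Sat,Thu,Fri) (Tue,Mon,Sat,Fri,Thu) — 6.
Package=Thu: (Tue,Mon,Wed,Fri,Sat) (Tue,Mon,Wed,Sat,Fri) (Tue,Mon,Fri,Wed,Sat) (Tue,Mon,Fri,Sat,Wed) (Tue,Mon,Sat,Wed,Fri) (Tue,Mon,Sat,Fri,Wed) (Wed,Mon,Tue,Fri,Sat) (Wed,Mon,Tue,Sat,Fri) (Wed,Mon,Fri,Tue,Sat) (Wed,Mon,Sat,Tue,Fri) (Wed,Tue,Mon,Fri,Sat) (Wed,Tue,Mon,Sat,Fri) (Wed,Tue,Fri,Mon,Sat) (Wed,Tue,Sat,Mon,Fri) — 14.
Package=Fri: (Tue,Mon,Wed,Thu,Sat) (Tue,Mon,Wed,Sat,Thu) (Tue,Mon,Thu,Wed,Sat) (Tue,Mon,Thu,Sat,Wed) (Tue,Mon,Sat,Wed,Thu) (Tue,Mon,Sat,Thu,Wed) (Wed,Mon,Tue,Thu,Sat) (Wed,Mon,Tue,Sat,Thu) (Wed,Mon,Thu,Tue,Sat) (Wed,Mon,Sat,Tue,Thu) (Wed,Tue,Mon,Thu,Sat) (Wed,Tue,Mon,Sat,Thu) (Wed,Tue,Thu,Mon,Sat) (Wed,Tue,Sat,Mon,Thu) (Thu,Mon,Tue,Wed,Sat) (Thu,Mon,Wed,Tue,Sat) (Thu,Tue,Mon,Wed,Sat) (Thu,Tue,Wed,Mon,Sat) (Thu,Wed,Mon,Tue,Sat) (Thu,Wed,Tue,Mon,Sat) — 20.
Package=Sat: (Tue,Mon,Wed,Thu,Fri) (Tue,Mon,Wed,Fri,Thu) (Tue,Mon,Thu,Wed,Fri) (Tue,Mon,Thu,Fri,Wed) (Tue,Mon,Fri,Wed,Thu) (Tue,Mon,Fri,Thu,Wed) (Wed,Mon,Tue,Thu,Fri) (Wed,Mon,Tue,Fri,Thu) (Wed,Mon,Thu,Tue,Fri) (Wed,Mon,Fri,Tue,Thu) (Wed,Tue,Mon,Thu,Fri) (Wed,Tue,Mon,Fri,Thu) (Wed,Tue,Thu,Mon,Fri) (Wed,Tue,Fri,Mon,Thu) (Thu,Mon,Tue,Wed,Fri) (Thu,Mon,Wed,Tue,Fri) (Thu,Tue,Mon,Wed,Fri) (Thu,Tue,Wed,Mon,Fri) (Thu,Wed,Mon,Tue,Fri) (Thu,Wed,Tue,Mon,Fri) — 20.
Summing: 6 + 14 + 20 + 20 = 60.

60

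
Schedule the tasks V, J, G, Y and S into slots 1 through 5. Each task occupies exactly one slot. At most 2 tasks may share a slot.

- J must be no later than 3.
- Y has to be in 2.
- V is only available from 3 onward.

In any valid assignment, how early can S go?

1

S at 1 is achievable: J=1; V=3; G=2; S=1; Y=2.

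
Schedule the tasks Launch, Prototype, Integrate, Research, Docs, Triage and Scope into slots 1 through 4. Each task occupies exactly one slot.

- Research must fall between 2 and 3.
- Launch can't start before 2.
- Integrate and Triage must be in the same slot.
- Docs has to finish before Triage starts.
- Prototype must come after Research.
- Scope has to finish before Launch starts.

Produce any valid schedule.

Integrate=2; Docs=1; Research=2; Scope=1; Launch=2; Prototype=3; Triage=2

Checking: Scope(1) before Launch(2); Docs(1) before Triage(2); Research(2) before Prototype(3); Integrate = Triage = 2; Research=2 in [2,3]; Launch=2 in [2,4].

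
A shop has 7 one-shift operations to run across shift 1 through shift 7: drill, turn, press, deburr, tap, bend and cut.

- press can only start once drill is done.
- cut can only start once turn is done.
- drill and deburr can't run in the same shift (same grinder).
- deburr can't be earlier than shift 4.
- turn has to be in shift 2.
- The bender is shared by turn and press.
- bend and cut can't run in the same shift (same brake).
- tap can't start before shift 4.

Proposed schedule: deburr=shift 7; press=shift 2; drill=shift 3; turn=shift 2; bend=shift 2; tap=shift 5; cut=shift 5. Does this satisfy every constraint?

cut can only start once turn is done — holds.
tap can't start before shift 4 — holds.
deburr can't be earlier than shift 4 — holds.
drill and deburr can't run in the same shift (same grinder) — holds.
The bender is shared by turn and press — violated.
bend and cut can't run in the same shift (same brake) — holds.
press can only start once drill is done — violated.
turn has to be in shift 2 — holds.

No. The bender is shared by turn and press is not satisfied.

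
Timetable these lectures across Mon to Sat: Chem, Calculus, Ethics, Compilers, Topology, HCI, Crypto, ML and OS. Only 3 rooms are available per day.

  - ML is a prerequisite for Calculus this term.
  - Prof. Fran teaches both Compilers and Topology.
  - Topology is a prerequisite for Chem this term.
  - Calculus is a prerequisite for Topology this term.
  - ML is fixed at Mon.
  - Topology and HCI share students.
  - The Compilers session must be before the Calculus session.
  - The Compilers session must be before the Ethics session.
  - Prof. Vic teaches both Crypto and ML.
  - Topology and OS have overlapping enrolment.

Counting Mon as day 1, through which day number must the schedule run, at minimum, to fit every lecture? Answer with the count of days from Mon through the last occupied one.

The precedence chain requires at least 4 distinct days.
With at most 3 per day and 9 lectures, at least 3 days are needed.
4 works (last occupied day: Thu): for example ML -> Mon, Calculus -> Tue, Crypto -> Tue, OS -> Thu, Chem -> Thu, Topology -> Wed, Compilers -> Mon, HCI -> Mon, Ethics -> Tue.

4 days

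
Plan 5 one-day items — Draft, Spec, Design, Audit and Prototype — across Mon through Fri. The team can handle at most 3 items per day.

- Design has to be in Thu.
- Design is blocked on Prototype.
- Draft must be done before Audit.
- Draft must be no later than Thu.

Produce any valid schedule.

Audit -> Tue; Design -> Thu; Prototype -> Mon; Spec -> Mon; Draft -> Mon

Checking: Draft(Mon) before Audit(Tue); Prototype(Mon) before Design(Thu); Design=Thu in [Thu,Thu]; Draft=Mon in [Mon,Thu]; max 3 per day (cap 3).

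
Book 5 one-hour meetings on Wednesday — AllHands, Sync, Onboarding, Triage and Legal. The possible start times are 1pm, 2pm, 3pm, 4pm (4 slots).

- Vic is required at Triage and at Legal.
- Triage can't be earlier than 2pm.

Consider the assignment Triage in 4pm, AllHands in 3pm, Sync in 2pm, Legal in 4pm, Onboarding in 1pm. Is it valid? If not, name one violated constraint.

No — it violates: Vic is required at Triage and at Legal

Triage can't be earlier than 2pm — holds.
Vic is required at Triage and at Legal — violated.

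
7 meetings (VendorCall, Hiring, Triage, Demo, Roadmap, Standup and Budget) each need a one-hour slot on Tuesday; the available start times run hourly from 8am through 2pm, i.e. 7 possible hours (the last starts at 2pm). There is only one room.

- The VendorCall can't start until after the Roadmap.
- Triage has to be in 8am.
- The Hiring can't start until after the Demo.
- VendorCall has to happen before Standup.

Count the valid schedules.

60

Splitting on VendorCall: it can be 10am (12), 11am (18), 12pm (18), 1pm (12). Listing each branch's schedules as (Hiring, Triage, Demo, Roadmap, Standup, Budget):
VendorCall=10am: (12pm,8am,11am,9am,1pm,2pm) (12pm,8am,11am,9am,2pm,1pm) (1pm,8am,11am,9am,12pm,2pm) (1pm,8am,11am,9am,2pm,12pm) (1pm,8am,12pm,9am,11am,2pm) (1pm,8am,12pm,9am,2pm,11am) (2pm,8am,11am,9am,12pm,1pm) (2pm,8am,11am,9am,1pm,12pm) (2pm,8am,12pm,9am,11am,1pm) (2pm,8am,12pm,9am,1pm,11am) (2pm,8am,1pm,9am,11am,12pm) (2pm,8am,1pm,9am,12pm,11am) — 12.
VendorCall=11am: (12pm,8am,9am,10am,1pm,2pm) (12pm,8am,9am,10am,2pm,1pm) (12pm,8am,10am,9am,1pm,2pm) (12pm,8am,10am,9am,2pm,1pm) (1pm,8am,9am,10am,12pm,2pm) (1pm,8am,9am,10am,2pm,12pm) (1pm,8am,10am,9am,12pm,2pm) (1pm,8am,10am,9am,2pm,12pm) (1pm,8am,12pm,9am,2pm,10am) (1pm,8am,12pm,10am,2pm,9am) (2pm,8am,9am,10am,12pm,1pm) (2pm,8am,9am,10am,1pm,12pm) (2pm,8am,10am,9am,12pm,1pm) (2pm,8am,10am,9am,1pm,12pm) (2pm,8am,12pm,9am,1pm,10am) (2pm,8am,12pm,10am,1pm,9am) (2pm,8am,1pm,9am,12pm,10am) (2pm,8am,1pm,10am,12pm,9am) — 18.
VendorCall=12pm: (10am,8am,9am,11am,1pm,2pm) (10am,8am,9am,11am,2pm,1pm) (11am,8am,9am,10am,1pm,2pm) (11am,8am,9am,10am,2pm,1pm) (11am,8am,10am,9am,1pm,2pm) (11am,8am,10am,9am,2pm,1pm) (1pm,8am,9am,10am,2pm,11am) (1pm,8am,9am,11am,2pm,10am) (1pm,8am,10am,9am,2pm,11am) (1pm,8am,10am,11am,2pm,9am) (1pm,8am,11am,9am,2pm,10am) (1pm,8am,11am,10am,2pm,9am) (2pm,8am,9am,10am,1pm,11am) (2pm,8am,9am,11am,1pm,10am) (2pm,8am,10am,9am,1pm,11am) (2pm,8am,10am,11am,1pm,9am) (2pm,8am,11am,9am,1pm,10am) (2pm,8am,11am,10am,1pm,9am) — 18.
VendorCall=1pm: (10am,8am,9am,11am,2pm,12pm) (10am,8am,9am,12pm,2pm,11am) (11am,8am,9am,10am,2pm,12pm) (11am,8am,9am,12pm,2pm,10am) (11am,8am,10am,9am,2pm,12pm) (11am,8am,10am,12pm,2pm,9am) (12pm,8am,9am,10am,2pm,11am) (12pm,8am,9am,11am,2pm,10am) (12pm,8am,10am,9am,2pm,11am) (12pm,8am,10am,11am,2pm,9am) (12pm,8am,11am,9am,2pm,10am) (12pm,8am,11am,10am,2pm,9am) — 12.
Summing: 12 + 18 + 18 + 12 = 60.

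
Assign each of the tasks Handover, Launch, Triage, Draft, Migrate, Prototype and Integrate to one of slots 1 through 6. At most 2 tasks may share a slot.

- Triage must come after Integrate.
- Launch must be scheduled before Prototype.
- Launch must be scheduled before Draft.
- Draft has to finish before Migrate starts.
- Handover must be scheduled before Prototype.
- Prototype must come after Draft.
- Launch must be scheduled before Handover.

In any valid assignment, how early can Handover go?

2

Precedence pushes Handover to at least 2; downstream work caps Handover at 5.
Handover at 2 is achievable: Launch -> 1; Draft -> 2; Triage -> 3; Prototype -> 3; Integrate -> 1; Handover -> 2; Migrate -> 4.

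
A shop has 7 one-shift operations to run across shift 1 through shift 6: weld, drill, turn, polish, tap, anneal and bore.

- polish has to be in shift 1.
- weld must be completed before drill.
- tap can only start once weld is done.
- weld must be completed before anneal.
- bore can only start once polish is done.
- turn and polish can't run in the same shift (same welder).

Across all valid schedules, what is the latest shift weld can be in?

Downstream work caps weld at shift 5.
weld at shift 5 is achievable: tap -> shift 6; drill -> shift 6; weld -> shift 5; anneal -> shift 6; polish -> shift 1; turn -> shift 2; bore -> shift 2.

shift 5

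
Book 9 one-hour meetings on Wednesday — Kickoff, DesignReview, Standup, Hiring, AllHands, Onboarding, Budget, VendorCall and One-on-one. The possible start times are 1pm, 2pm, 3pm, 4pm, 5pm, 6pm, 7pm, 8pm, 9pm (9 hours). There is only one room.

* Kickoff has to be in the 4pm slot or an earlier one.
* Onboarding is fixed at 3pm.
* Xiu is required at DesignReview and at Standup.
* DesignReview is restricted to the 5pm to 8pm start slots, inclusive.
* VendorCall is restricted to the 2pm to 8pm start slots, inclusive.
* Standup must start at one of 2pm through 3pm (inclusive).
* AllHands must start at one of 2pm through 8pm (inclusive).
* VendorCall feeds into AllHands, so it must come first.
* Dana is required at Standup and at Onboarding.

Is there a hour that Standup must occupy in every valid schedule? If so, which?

Standup's window is 2pm–3pm.
Onboarding is fixed at 3pm, and Standup can't share a hour with Onboarding.
So Standup must be 2pm.

2pm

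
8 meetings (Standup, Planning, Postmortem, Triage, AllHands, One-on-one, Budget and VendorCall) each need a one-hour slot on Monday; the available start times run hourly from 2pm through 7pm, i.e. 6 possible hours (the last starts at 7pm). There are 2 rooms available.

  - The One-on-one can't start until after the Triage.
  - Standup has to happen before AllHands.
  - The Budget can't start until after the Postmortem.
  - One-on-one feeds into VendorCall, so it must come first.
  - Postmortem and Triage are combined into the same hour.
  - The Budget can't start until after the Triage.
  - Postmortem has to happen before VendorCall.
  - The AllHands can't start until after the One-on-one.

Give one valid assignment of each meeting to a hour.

Postmortem in 2pm; AllHands in 4pm; Standup in 3pm; Triage in 2pm; One-on-one in 3pm; Budget in 4pm; VendorCall in 5pm; Planning in 5pm

Checking: Postmortem(2pm) before VendorCall(5pm); Postmortem(2pm) before Budget(4pm); Triage(2pm) before One-on-one(3pm); One-on-one(3pm) before AllHands(4pm); Triage(2pm) before Budget(4pm); Standup(3pm) before AllHands(4pm); One-on-one(3pm) before VendorCall(5pm); Postmortem = Triage = 2pm; max 2 per hour (cap 2).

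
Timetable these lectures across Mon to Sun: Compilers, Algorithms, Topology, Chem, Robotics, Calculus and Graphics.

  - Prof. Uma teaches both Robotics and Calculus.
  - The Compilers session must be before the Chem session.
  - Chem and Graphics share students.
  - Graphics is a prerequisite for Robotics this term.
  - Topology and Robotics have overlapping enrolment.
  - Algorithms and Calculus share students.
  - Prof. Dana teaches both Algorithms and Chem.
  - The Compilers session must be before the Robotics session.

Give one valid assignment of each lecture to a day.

Algorithms in Mon; Graphics in Mon; Topology in Mon; Compilers in Mon; Calculus in Wed; Robotics in Tue; Chem in Tue

Checking: Graphics(Mon) before Robotics(Tue); Compilers(Mon) before Robotics(Tue); Compilers(Mon) before Chem(Tue); Algorithms(Mon) != Calculus(Wed); Topology(Mon) != Robotics(Tue); Algorithms(Mon) != Chem(Tue); Robotics(Tue) != Calculus(Wed); Chem(Tue) != Graphics(Mon).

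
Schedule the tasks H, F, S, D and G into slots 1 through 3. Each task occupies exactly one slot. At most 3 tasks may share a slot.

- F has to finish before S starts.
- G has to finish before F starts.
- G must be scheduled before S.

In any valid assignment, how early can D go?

1

D at 1 is achievable: S in 3, F in 2, G in 1, H in 1, D in 1.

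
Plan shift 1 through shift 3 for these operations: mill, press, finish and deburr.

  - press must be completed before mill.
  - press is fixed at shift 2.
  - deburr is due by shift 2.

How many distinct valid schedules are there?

6

Splitting on finish: it can be shift 1 (2), shift 2 (2), shift 3 (2). Listing each branch's schedules as (mill, press, deburr) by shift number:
finish=shift 1: (3,2,1) (3,2,2) — 2.
finish=shift 2: (3,2,1) (3,2,2) — 2.
finish=shift 3: (3,2,1) (3,2,2) — 2.
Summing: 2 + 2 + 2 = 6.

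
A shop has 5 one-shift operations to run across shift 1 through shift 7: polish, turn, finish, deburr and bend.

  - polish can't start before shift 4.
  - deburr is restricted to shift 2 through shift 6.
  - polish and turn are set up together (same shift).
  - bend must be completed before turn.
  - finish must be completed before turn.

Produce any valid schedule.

polish -> shift 4, bend -> shift 1, deburr -> shift 2, finish -> shift 1, turn -> shift 4

Checking: bend(shift 1) before turn(shift 4); finish(shift 1) before turn(shift 4); polish = turn = shift 4; polish=shift 4 in [shift 4,shift 7]; deburr=shift 2 in [shift 2,shift 6].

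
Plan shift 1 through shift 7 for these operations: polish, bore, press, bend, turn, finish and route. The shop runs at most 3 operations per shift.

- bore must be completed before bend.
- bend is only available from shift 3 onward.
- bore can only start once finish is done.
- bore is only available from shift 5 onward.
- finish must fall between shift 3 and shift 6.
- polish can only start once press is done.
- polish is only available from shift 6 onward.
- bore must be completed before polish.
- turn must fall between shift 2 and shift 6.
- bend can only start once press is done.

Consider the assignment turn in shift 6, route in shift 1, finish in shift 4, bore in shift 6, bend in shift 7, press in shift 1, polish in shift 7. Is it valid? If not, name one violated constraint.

bore is only available from shift 5 onward — holds.
The shop runs at most 3 operations per shift — holds.
turn must fall between shift 2 and shift 6 — holds.
bore must be completed before polish — holds.
bore must be completed before bend — holds.
polish can only start once press is done — holds.
bend can only start once press is done — holds.
finish must fall between shift 3 and shift 6 — holds.
polish is only available from shift 6 onward — holds.
bend is only available from shift 3 onward — holds.
bore can only start once finish is done — holds.

Yes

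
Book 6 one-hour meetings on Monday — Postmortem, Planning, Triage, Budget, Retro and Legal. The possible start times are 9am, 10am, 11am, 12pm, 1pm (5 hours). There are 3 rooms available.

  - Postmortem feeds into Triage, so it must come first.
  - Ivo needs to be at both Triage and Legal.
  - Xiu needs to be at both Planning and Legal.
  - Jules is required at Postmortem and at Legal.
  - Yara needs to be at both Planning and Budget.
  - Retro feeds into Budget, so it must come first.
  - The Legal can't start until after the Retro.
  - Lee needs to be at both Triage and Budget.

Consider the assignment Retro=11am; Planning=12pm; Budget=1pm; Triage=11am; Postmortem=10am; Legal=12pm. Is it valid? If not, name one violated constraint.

Xiu needs to be at both Planning and Legal — violated.
Retro feeds into Budget, so it must come first — holds.
Ivo needs to be at both Triage and Legal — holds.
Postmortem feeds into Triage, so it must come first — holds.
Jules is required at Postmortem and at Legal — holds.
The Legal can't start until after the Retro — holds.
Lee needs to be at both Triage and Budget — holds.
Yara needs to be at both Planning and Budget — holds.
There are 3 rooms available — holds.

Invalid. Xiu needs to be at both Planning and Legal.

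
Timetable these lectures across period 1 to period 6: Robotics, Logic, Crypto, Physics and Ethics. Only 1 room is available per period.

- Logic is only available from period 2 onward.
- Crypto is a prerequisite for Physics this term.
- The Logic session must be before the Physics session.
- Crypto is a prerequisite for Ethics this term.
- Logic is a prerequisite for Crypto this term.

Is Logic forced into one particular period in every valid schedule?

No

Logic can be period 2 (e.g. Ethics -> period 5, Robotics -> period 1, Physics -> period 4, Logic -> period 2, Crypto -> period 3) or period 3 (e.g. Robotics in period 1; Logic in period 3; Crypto in period 4; Physics in period 5; Ethics in period 6).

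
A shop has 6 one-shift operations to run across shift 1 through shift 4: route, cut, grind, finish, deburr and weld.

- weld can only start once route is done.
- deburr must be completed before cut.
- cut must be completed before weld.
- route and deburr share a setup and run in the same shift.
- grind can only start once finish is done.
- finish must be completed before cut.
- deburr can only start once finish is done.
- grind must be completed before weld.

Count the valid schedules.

2

Enumerating: route=shift 2; grind=shift 2; weld=shift 4; finish=shift 1; cut=shift 3; deburr=shift 2 | grind in shift 3, cut in shift 3, deburr in shift 2, route in shift 2, finish in shift 1, weld in shift 4.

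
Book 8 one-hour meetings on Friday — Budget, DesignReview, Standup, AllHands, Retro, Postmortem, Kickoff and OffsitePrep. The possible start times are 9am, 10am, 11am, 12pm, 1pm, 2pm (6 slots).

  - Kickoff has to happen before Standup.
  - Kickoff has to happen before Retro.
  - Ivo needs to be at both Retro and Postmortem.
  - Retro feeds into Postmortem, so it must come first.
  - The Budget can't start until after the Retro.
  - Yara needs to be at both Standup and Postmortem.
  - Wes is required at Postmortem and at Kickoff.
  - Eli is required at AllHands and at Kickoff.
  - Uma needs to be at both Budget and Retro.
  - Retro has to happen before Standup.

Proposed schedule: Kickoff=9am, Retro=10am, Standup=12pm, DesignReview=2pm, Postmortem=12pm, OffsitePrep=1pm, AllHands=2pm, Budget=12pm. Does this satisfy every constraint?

Uma needs to be at both Budget and Retro — holds.
Yara needs to be at both Standup and Postmortem — violated.
Retro feeds into Postmortem, so it must come first — holds.
Kickoff has to happen before Standup — holds.
Retro has to happen before Standup — holds.
Ivo needs to be at both Retro and Postmortem — holds.
Kickoff has to happen before Retro — holds.
The Budget can't start until after the Retro — holds.
Wes is required at Postmortem and at Kickoff — holds.
Eli is required at AllHands and at Kickoff — holds.

No — it violates: Yara needs to be at both Standup and Postmortem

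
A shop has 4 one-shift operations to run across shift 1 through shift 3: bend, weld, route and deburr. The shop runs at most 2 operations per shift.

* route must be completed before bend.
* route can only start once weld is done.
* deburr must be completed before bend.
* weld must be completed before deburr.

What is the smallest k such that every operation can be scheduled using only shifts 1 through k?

3

The precedence chain requires at least 3 distinct shifts.
With at most 2 per shift and 4 operations, at least 2 shifts are needed.
3 works (last occupied shift: shift 3): for example route in shift 2; bend in shift 3; weld in shift 1; deburr in shift 2.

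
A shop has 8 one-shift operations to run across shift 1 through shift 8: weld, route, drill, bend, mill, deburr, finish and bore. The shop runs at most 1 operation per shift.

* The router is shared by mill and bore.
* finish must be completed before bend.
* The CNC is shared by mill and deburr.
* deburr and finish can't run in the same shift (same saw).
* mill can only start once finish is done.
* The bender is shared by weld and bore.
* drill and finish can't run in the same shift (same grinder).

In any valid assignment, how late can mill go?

Precedence pushes mill to at least shift 2.
mill at shift 8 is achievable: drill=shift 5, bend=shift 2, deburr=shift 6, finish=shift 1, bore=shift 7, weld=shift 3, route=shift 4, mill=shift 8.

shift 8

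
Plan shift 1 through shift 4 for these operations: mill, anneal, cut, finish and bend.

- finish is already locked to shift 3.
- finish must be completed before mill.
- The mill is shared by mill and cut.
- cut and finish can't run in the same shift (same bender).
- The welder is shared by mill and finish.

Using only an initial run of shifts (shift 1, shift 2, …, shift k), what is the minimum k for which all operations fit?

The precedence chain requires at least 2 distinct shifts.
Propagating the time windows through the other constraints, mill can't land before shift 4, so the schedule must run through at least shift 4.
4 works (last occupied shift: shift 4): for example mill in shift 4; anneal in shift 1; cut in shift 1; finish in shift 3; bend in shift 1.

4 shifts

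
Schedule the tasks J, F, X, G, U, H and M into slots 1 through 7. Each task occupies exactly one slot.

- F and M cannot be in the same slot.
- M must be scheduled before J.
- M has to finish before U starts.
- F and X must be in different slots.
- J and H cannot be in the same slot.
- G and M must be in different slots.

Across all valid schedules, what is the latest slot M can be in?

6

Downstream work caps M at 6.
M at 6 is achievable: F in 1, U in 7, H in 1, X in 2, G in 1, J in 7, M in 6.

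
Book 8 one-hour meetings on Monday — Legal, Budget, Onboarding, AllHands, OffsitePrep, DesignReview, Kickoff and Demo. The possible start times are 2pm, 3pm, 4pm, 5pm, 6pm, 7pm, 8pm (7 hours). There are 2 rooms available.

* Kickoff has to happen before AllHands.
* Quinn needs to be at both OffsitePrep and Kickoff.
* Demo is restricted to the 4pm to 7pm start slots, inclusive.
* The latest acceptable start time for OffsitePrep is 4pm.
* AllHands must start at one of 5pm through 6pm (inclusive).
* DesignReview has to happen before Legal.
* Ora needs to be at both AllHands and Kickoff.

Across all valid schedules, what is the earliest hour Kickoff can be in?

2pm

Downstream work caps Kickoff at 5pm.
Kickoff at 2pm is achievable: OffsitePrep -> 3pm; Kickoff -> 2pm; Budget -> 4pm; DesignReview -> 2pm; Onboarding -> 5pm; AllHands -> 5pm; Demo -> 4pm; Legal -> 3pm.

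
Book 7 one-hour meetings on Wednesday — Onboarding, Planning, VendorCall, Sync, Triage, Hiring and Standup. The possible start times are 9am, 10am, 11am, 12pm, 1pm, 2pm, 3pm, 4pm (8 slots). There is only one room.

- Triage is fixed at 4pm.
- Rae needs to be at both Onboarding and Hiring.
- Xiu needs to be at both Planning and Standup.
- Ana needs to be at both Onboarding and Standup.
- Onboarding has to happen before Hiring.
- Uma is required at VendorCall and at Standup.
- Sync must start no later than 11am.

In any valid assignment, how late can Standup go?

Standup at 3pm is achievable: Hiring -> 11am; Planning -> 12pm; Sync -> 9am; VendorCall -> 1pm; Onboarding -> 10am; Standup -> 3pm; Triage -> 4pm.
Nothing later works — the conflict and capacity constraints rule out every slot after 3pm.

3pm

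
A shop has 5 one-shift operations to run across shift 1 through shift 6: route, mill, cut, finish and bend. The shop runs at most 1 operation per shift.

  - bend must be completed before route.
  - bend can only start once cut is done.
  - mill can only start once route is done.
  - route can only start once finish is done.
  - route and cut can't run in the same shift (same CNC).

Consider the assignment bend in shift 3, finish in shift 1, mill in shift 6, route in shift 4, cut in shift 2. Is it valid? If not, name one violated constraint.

mill can only start once route is done — holds.
bend can only start once cut is done — holds.
The shop runs at most 1 operation per shift — holds.
bend must be completed before route — holds.
route and cut can't run in the same shift (same CNC) — holds.
route can only start once finish is done — holds.

Yes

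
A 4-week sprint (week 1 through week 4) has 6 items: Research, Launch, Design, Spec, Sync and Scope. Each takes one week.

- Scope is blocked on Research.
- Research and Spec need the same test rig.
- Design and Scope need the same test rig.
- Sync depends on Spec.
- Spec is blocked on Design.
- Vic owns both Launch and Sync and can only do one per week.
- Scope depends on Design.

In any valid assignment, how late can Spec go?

Precedence pushes Spec to at least week 2; downstream work caps Spec at week 3.
Spec at week 3 is achievable: Research=week 1; Launch=week 1; Sync=week 4; Scope=week 2; Design=week 1; Spec=week 3.

week 3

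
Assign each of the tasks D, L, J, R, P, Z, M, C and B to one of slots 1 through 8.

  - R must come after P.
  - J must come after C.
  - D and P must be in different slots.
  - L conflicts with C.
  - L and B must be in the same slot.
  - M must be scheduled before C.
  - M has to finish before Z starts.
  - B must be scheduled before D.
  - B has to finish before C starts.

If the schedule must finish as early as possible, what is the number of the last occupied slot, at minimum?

3

The precedence chain requires at least 3 distinct slots.
3 works (last occupied slot: 3): for example M in 1; D in 2; P in 1; R in 2; Z in 2; L in 1; B in 1; C in 2; J in 3.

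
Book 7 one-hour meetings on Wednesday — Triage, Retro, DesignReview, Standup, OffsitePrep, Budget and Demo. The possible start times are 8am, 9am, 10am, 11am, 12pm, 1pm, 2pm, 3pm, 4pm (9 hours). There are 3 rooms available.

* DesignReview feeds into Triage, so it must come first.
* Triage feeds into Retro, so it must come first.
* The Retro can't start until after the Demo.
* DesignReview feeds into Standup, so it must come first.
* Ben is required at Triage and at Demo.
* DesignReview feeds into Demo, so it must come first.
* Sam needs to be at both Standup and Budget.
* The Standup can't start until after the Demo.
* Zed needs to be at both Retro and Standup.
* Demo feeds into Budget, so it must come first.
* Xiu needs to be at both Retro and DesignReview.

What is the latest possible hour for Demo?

2pm

Precedence pushes Demo to at least 9am; downstream work caps Demo at 3pm.
Demo at 2pm is achievable: Demo -> 2pm; Triage -> 9am; Retro -> 3pm; OffsitePrep -> 8am; DesignReview -> 8am; Budget -> 3pm; Standup -> 4pm.
Nothing later works — the conflict and capacity constraints rule out every hour after 2pm.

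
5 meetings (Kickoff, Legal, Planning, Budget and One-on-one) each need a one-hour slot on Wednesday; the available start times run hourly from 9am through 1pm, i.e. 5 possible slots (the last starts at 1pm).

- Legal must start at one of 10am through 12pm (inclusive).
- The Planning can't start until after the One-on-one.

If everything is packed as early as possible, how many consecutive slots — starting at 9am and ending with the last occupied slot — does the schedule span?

The precedence chain requires at least 2 distinct slots.
2 works (last occupied slot: 10am): for example Budget -> 9am; Kickoff -> 9am; Legal -> 10am; One-on-one -> 9am; Planning -> 10am.

2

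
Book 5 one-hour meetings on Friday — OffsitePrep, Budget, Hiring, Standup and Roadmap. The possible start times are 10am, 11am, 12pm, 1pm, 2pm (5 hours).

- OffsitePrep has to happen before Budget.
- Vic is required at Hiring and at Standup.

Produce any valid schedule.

Standup -> 11am; Budget -> 11am; Roadmap -> 10am; Hiring -> 10am; OffsitePrep -> 10am

Checking: OffsitePrep(10am) before Budget(11am); Hiring(10am) != Standup(11am).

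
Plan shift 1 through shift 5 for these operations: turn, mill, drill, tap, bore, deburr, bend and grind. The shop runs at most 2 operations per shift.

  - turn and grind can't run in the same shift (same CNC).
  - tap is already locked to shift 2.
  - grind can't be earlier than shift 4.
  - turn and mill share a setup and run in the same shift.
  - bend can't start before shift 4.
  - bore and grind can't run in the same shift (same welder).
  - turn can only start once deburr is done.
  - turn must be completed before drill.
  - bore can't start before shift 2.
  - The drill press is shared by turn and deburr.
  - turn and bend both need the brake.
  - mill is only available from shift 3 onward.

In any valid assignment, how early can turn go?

Turn must be in the same shift as mill, which can't be before shift 3, so turn is at least shift 3; downstream work caps turn at shift 4.
turn at shift 3 is achievable: bore in shift 2; tap in shift 2; bend in shift 4; turn in shift 3; grind in shift 4; mill in shift 3; drill in shift 5; deburr in shift 1.

shift 3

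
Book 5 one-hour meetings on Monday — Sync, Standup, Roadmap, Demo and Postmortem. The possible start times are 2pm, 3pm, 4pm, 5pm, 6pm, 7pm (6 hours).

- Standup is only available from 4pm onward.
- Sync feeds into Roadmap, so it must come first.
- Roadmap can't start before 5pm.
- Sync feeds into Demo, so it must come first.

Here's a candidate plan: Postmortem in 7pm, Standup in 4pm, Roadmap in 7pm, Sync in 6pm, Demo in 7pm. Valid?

Yes

Sync feeds into Roadmap, so it must come first — holds.
Sync feeds into Demo, so it must come first — holds.
Standup is only available from 4pm onward — holds.
Roadmap can't start before 5pm — holds.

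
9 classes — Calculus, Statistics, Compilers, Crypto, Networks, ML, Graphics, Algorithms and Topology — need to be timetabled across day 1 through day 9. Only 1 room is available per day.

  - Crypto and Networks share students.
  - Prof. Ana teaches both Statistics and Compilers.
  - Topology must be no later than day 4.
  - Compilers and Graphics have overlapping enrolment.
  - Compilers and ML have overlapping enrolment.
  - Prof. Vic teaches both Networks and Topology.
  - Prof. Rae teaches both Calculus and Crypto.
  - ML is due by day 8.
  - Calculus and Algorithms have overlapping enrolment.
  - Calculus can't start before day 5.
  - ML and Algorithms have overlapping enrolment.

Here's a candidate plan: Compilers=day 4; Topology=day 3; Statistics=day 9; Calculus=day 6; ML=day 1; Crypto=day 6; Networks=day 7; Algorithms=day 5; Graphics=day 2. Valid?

Prof. Rae teaches both Calculus and Crypto — violated.
ML and Algorithms have overlapping enrolment — holds.
Prof. Vic teaches both Networks and Topology — holds.
Topology must be no later than day 4 — holds.
ML is due by day 8 — holds.
Crypto and Networks share students — holds.
Calculus can't start before day 5 — holds.
Compilers and ML have overlapping enrolment — holds.
Prof. Ana teaches both Statistics and Compilers — holds.
Only 1 room is available per day — violated.
Compilers and Graphics have overlapping enrolment — holds.
Calculus and Algorithms have overlapping enrolment — holds.

Invalid. Prof. Rae teaches both Calculus and Crypto.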